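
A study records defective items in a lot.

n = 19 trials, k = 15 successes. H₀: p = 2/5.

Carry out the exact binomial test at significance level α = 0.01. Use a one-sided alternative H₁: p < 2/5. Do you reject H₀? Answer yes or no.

Exact binomial: n=19, k=15, p₀=2/5=0.4000
P(X≤15) from Σ C(n,i)·p₀^i·(1−p₀)^(n−i)
p-value (one-sided, H₁ less) = 0.99990
At α=0.01: p ≥ α → fail to reject H₀

reject H₀: no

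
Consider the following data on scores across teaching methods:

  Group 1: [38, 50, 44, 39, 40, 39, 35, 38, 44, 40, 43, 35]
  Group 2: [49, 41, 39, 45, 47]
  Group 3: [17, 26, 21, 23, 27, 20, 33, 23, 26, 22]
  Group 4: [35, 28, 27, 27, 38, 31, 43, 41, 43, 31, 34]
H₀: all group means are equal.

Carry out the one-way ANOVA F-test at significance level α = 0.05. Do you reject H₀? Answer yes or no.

reject H₀: yes

Group means [40.42, 44.20, 23.80, 34.36], grand mean 34.789
SSB = Σnᵢ(x̄ᵢ−x̄)² = 2032.454; SSW = ΣΣ(x−x̄ᵢ)² = 823.862
MSB = 2032.454/3 = 677.4846; MSW = 823.862/34 = 24.2312
F = MSB/MSW = 27.9591
df = (3, 34)
p-value (upper-tail) = 0.00000
At α=0.05: p < α → reject H₀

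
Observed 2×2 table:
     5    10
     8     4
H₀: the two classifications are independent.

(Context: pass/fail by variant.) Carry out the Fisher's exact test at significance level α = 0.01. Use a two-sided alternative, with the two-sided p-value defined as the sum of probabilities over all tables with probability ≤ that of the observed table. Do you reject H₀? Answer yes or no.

Margins: r₁=15, r₂=12, c₁=13, c₂=14, n=27
p_obs = C(15,5)·C(12,8)/C(27,13); sum pmf over tables with pmf ≤ p_obs
p-value (two-sided) = 0.12835
At α=0.01: p ≥ α → fail to reject H₀

reject H₀: no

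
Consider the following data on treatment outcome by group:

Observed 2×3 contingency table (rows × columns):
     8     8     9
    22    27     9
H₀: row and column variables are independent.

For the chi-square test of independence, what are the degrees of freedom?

degrees of freedom = 2

df = (r−1)(c−1) = (2−1)·(3−1) = 2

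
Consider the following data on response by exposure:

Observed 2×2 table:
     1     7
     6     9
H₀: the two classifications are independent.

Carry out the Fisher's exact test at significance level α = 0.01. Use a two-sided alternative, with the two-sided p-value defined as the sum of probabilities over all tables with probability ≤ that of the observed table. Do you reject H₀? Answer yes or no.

Margins: r₁=8, r₂=15, c₁=7, c₂=16, n=23
p_obs = C(8,1)·C(15,6)/C(23,7); sum pmf over tables with pmf ≤ p_obs
p-value (two-sided) = 0.34522
At α=0.01: p ≥ α → fail to reject H₀

reject H₀: no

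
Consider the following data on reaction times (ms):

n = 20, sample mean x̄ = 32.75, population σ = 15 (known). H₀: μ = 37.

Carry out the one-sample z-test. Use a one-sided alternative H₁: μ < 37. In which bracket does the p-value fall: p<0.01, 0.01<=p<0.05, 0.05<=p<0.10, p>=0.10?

SE = σ/√n = 15/√20 = 3.3541
z = (x̄−μ₀)/SE = (32.75−37)/3.3541 = -1.2671
p-value (one-sided, H₁ less) = 0.10256
→ bracket: p>=0.10

p-value bracket: p>=0.10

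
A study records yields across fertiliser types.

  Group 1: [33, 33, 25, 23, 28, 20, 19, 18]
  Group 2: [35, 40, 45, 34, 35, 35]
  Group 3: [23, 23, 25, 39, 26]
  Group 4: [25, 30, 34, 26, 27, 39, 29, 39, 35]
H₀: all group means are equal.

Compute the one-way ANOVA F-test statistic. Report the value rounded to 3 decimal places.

test statistic = 6.270

Group means [24.88, 37.33, 27.20, 31.56], grand mean 30.107
SSB = Σnᵢ(x̄ᵢ−x̄)² = 593.448; SSW = ΣΣ(x−x̄ᵢ)² = 757.231
MSB = 593.448/3 = 197.8160; MSW = 757.231/24 = 31.5513
F = MSB/MSW = 6.2697
df = (3, 24)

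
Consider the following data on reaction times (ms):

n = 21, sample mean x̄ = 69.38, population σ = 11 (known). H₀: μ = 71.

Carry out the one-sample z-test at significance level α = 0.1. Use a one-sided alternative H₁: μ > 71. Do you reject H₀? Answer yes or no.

SE = σ/√n = 11/√21 = 2.4004
z = (x̄−μ₀)/SE = (69.38−71)/2.4004 = -0.6749
p-value (one-sided, H₁ greater) = 0.75013
At α=0.1: p ≥ α → fail to reject H₀

reject H₀: no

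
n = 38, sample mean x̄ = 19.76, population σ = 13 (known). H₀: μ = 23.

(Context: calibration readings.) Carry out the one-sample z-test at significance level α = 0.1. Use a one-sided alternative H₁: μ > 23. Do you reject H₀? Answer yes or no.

reject H₀: no

SE = σ/√n = 13/√38 = 2.1089
z = (x̄−μ₀)/SE = (19.76−23)/2.1089 = -1.5364
p-value (one-sided, H₁ greater) = 0.93778
At α=0.1: p ≥ α → fail to reject H₀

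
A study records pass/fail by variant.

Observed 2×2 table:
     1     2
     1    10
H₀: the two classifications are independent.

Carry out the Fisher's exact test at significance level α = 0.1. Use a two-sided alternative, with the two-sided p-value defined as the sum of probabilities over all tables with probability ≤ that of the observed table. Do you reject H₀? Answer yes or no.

reject H₀: no

Margins: r₁=3, r₂=11, c₁=2, c₂=12, n=14
p_obs = C(3,1)·C(11,1)/C(14,2); sum pmf over tables with pmf ≤ p_obs
p-value (two-sided) = 0.39560
At α=0.1: p ≥ α → fail to reject H₀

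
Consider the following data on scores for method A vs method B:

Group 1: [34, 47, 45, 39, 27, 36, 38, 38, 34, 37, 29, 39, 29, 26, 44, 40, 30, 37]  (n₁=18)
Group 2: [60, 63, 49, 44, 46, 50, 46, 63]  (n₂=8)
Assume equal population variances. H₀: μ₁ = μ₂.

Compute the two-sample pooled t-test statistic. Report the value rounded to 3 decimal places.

test statistic = -5.800

x̄₁=36.056, s₁=6.102, n₁=18
x̄₂=52.625, s₂=8.035, n₂=8
s_p² = [17·6.102² + 7·8.035²]/24 = 45.2008
SE = √(s_p²·(1/18+1/8)) = 2.8568
t = (36.056−52.625)/2.8568 = -5.8000
df = 24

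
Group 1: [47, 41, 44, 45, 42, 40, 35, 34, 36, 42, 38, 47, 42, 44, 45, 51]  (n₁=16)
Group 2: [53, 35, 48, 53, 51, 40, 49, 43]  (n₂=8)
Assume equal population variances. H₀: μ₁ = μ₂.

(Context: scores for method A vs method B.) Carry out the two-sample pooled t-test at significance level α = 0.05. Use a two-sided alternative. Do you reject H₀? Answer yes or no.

x̄₁=42.062, s₁=4.669, n₁=16
x̄₂=46.500, s₂=6.547, n₂=8
s_p² = [15·4.669² + 7·6.547²]/22 = 28.4972
SE = √(s_p²·(1/16+1/8)) = 2.3115
t = (42.062−46.500)/2.3115 = -1.9197
df = 22
p-value (two-sided) = 0.06795
At α=0.05: p ≥ α → fail to reject H₀

reject H₀: no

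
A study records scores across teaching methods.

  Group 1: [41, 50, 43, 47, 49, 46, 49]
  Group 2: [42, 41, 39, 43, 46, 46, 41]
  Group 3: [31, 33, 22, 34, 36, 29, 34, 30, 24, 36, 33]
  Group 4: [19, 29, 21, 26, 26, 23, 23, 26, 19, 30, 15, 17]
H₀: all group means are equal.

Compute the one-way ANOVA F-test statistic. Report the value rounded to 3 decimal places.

test statistic = 61.492

Group means [46.43, 42.57, 31.09, 22.83], grand mean 33.486
SSB = Σnᵢ(x̄ᵢ−x̄)² = 3175.239; SSW = ΣΣ(x−x̄ᵢ)² = 568.004
MSB = 3175.239/3 = 1058.4130; MSW = 568.004/33 = 17.2123
F = MSB/MSW = 61.4918
df = (3, 33)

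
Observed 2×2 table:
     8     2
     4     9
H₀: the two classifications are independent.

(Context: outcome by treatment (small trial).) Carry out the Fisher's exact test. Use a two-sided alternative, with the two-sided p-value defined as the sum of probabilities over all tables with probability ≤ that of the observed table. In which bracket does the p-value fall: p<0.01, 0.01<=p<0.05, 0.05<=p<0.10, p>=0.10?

Margins: r₁=10, r₂=13, c₁=12, c₂=11, n=23
p_obs = C(10,8)·C(13,4)/C(23,12); sum pmf over tables with pmf ≤ p_obs
p-value (two-sided) = 0.03607
→ bracket: 0.01<=p<0.05

p-value bracket: 0.01<=p<0.05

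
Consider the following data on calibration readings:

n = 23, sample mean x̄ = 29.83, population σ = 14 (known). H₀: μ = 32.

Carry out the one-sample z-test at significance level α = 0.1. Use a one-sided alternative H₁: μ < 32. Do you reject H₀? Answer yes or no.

SE = σ/√n = 14/√23 = 2.9192
z = (x̄−μ₀)/SE = (29.83−32)/2.9192 = -0.7434
p-value (one-sided, H₁ less) = 0.22863
At α=0.1: p ≥ α → fail to reject H₀

reject H₀: no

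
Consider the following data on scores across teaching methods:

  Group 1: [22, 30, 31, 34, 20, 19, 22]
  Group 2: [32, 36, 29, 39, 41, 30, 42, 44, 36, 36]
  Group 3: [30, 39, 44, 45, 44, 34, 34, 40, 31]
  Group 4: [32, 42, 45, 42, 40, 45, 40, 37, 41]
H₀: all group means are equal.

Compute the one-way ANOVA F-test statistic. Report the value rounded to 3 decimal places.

test statistic = 11.995

Group means [25.43, 36.50, 37.89, 40.44], grand mean 35.657
SSB = Σnᵢ(x̄ᵢ−x̄)² = 990.560; SSW = ΣΣ(x−x̄ᵢ)² = 853.325
MSB = 990.560/3 = 330.1868; MSW = 853.325/31 = 27.5266
F = MSB/MSW = 11.9952
df = (3, 31)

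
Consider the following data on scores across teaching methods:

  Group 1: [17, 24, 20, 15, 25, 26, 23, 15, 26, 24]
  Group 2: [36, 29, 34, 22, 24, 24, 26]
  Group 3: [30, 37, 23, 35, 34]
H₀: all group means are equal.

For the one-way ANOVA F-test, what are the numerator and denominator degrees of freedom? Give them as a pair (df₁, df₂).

k = 3 groups, N = 22 total
df = (k−1, N−k) = (3−1, 22−3) = (2, 19)

degrees of freedom = [2, 19]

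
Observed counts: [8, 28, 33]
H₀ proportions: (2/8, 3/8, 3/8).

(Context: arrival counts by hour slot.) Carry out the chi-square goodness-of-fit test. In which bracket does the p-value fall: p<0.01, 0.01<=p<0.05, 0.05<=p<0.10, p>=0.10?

n = 69; E_i = n·p_i = [17.25, 25.88, 25.88]
χ² = (8−17.25)²/17.25 + (28−25.88)²/25.88 + (33−25.88)²/25.88 = 7.0966
df = 2
p-value (upper-tail) = 0.02877
→ bracket: 0.01<=p<0.05

p-value bracket: 0.01<=p<0.05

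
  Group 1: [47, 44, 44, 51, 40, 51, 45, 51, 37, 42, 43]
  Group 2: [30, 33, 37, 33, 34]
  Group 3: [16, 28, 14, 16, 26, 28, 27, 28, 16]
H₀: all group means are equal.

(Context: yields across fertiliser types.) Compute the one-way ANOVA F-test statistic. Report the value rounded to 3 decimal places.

Group means [45.00, 33.40, 22.11], grand mean 34.440
SSB = Σnᵢ(x̄ᵢ−x̄)² = 2600.071; SSW = ΣΣ(x−x̄ᵢ)² = 562.089
MSB = 2600.071/2 = 1300.0356; MSW = 562.089/22 = 25.5495
F = MSB/MSW = 50.8830
df = (2, 22)

test statistic = 50.883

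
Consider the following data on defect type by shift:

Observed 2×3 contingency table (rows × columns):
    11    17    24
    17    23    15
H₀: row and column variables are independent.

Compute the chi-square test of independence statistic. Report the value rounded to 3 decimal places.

Row totals [52, 55], col totals [28, 40, 39], n=107
χ² = (11−13.61)²/13.61 + (17−19.44)²/19.44 + (24−18.95)²/18.95 + (17−14.39)²/14.39 + (23−20.56)²/20.56 + (15−20.05)²/20.05 = 4.1818
df = 2

test statistic = 4.182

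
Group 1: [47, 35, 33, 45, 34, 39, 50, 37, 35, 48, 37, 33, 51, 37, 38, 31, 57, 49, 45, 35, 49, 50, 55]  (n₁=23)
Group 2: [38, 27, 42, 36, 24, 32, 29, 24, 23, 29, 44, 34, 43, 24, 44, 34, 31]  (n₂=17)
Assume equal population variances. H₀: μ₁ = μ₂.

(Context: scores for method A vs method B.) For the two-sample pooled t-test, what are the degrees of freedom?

degrees of freedom = 38

df = n₁ + n₂ − 2 = 23 + 17 − 2 = 38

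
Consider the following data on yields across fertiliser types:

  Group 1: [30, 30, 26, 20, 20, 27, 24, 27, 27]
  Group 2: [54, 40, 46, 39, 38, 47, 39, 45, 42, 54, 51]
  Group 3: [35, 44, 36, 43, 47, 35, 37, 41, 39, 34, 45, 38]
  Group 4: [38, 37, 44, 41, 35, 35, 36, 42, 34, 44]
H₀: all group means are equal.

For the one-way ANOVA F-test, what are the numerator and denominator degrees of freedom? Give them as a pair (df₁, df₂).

k = 4 groups, N = 42 total
df = (k−1, N−k) = (4−1, 42−4) = (3, 38)

degrees of freedom = [3, 38]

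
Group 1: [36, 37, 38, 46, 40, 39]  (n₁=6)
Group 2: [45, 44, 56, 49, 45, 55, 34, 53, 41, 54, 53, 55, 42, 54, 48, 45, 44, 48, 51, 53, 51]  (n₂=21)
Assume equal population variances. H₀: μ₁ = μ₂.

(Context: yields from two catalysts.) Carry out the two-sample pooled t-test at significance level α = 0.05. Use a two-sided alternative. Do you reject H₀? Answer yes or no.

x̄₁=39.333, s₁=3.559, n₁=6
x̄₂=48.571, s₂=5.750, n₂=21
s_p² = [5·3.559² + 20·5.750²]/25 = 28.9790
SE = √(s_p²·(1/6+1/21)) = 2.4919
t = (39.333−48.571)/2.4919 = -3.7072
df = 25
p-value (two-sided) = 0.00105
At α=0.05: p < α → reject H₀

reject H₀: yes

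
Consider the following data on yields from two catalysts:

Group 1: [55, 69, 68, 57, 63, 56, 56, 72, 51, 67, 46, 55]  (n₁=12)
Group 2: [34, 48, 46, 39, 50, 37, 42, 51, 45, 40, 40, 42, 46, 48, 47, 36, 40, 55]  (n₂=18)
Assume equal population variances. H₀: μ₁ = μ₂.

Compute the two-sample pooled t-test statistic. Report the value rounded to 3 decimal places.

x̄₁=59.583, s₁=8.051, n₁=12
x̄₂=43.667, s₂=5.678, n₂=18
s_p² = [11·8.051² + 17·5.678²]/28 = 45.0327
SE = √(s_p²·(1/12+1/18)) = 2.5009
t = (59.583−43.667)/2.5009 = 6.3644
df = 28

test statistic = 6.364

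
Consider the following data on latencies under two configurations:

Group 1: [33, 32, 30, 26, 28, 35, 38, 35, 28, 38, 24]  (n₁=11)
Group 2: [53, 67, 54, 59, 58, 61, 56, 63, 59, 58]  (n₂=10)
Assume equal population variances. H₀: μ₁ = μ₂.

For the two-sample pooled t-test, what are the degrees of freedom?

df = n₁ + n₂ − 2 = 11 + 10 − 2 = 19

degrees of freedom = 19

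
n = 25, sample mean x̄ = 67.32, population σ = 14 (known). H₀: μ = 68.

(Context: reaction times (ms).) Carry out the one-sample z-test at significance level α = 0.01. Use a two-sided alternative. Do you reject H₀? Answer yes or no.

reject H₀: no

SE = σ/√n = 14/√25 = 2.8000
z = (x̄−μ₀)/SE = (67.32−68)/2.8000 = -0.2429
p-value (two-sided) = 0.80812
At α=0.01: p ≥ α → fail to reject H₀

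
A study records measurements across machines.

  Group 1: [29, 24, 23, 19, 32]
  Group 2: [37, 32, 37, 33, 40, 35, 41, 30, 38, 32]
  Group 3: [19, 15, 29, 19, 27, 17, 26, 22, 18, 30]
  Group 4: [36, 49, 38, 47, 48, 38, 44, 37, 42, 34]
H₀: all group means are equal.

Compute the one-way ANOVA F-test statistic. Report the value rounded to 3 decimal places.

Group means [25.40, 35.50, 22.20, 41.30], grand mean 31.914
SSB = Σnᵢ(x̄ᵢ−x̄)² = 2165.343; SSW = ΣΣ(x−x̄ᵢ)² = 755.400
MSB = 2165.343/3 = 721.7810; MSW = 755.400/31 = 24.3677
F = MSB/MSW = 29.6203
df = (3, 31)

test statistic = 29.620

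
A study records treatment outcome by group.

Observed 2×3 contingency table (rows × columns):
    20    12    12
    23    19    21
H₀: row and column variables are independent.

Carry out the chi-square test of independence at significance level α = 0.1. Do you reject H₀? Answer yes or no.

reject H₀: no

Row totals [44, 63], col totals [43, 31, 33], n=107
χ² = (20−17.68)²/17.68 + (12−12.75)²/12.75 + (12−13.57)²/13.57 + (23−25.32)²/25.32 + (19−18.25)²/18.25 + (21−19.43)²/19.43 = 0.8990
df = 2
p-value (upper-tail) = 0.63794
At α=0.1: p ≥ α → fail to reject H₀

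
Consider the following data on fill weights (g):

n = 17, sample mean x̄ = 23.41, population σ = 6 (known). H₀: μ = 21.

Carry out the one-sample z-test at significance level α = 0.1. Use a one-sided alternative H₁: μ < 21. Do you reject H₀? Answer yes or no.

reject H₀: no

SE = σ/√n = 6/√17 = 1.4552
z = (x̄−μ₀)/SE = (23.41−21)/1.4552 = 1.6561
p-value (one-sided, H₁ less) = 0.95115
At α=0.1: p ≥ α → fail to reject H₀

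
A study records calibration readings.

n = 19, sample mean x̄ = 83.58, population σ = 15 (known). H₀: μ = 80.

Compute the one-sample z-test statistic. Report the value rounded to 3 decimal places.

test statistic = 1.040

SE = σ/√n = 15/√19 = 3.4412
z = (x̄−μ₀)/SE = (83.58−80)/3.4412 = 1.0403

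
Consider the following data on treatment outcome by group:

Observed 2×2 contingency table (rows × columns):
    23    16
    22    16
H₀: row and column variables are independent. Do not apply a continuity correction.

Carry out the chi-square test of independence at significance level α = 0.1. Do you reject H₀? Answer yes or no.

Row totals [39, 38], col totals [45, 32], n=77
χ² = (23−22.79)²/22.79 + (16−16.21)²/16.21 + (22−22.21)²/22.21 + (16−15.79)²/15.79 = 0.0092
df = 1
p-value (upper-tail) = 0.92343
At α=0.1: p ≥ α → fail to reject H₀

reject H₀: no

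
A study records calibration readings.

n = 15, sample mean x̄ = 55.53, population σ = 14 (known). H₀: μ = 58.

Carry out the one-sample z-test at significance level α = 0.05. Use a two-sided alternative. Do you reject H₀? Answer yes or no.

reject H₀: no

SE = σ/√n = 14/√15 = 3.6148
z = (x̄−μ₀)/SE = (55.53−58)/3.6148 = -0.6833
p-value (two-sided) = 0.49441
At α=0.05: p ≥ α → fail to reject H₀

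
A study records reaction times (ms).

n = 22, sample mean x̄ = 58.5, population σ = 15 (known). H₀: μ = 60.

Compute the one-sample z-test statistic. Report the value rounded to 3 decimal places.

test statistic = -0.469

SE = σ/√n = 15/√22 = 3.1980
z = (x̄−μ₀)/SE = (58.5−60)/3.1980 = -0.4690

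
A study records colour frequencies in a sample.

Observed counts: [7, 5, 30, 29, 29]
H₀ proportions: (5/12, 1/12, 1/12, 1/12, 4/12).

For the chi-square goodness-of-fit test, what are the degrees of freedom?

degrees of freedom = 4

df = k − 1 = 5 − 1 = 4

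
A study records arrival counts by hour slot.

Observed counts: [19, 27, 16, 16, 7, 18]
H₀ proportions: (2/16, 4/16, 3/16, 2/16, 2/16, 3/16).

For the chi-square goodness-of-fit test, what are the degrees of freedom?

df = k − 1 = 6 − 1 = 5

degrees of freedom = 5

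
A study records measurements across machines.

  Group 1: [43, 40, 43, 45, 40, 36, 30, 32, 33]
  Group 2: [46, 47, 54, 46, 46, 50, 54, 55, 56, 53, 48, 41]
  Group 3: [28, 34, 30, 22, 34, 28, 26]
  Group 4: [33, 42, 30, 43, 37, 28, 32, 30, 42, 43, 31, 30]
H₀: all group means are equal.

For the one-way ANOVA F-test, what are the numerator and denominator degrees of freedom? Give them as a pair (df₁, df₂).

degrees of freedom = [3, 36]

k = 4 groups, N = 40 total
df = (k−1, N−k) = (4−1, 40−4) = (3, 36)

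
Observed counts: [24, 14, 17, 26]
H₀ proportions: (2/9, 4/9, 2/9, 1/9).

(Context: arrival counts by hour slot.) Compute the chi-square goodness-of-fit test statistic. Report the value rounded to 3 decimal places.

test statistic = 47.611

n = 81; E_i = n·p_i = [18.00, 36.00, 18.00, 9.00]
χ² = (24−18.00)²/18.00 + (14−36.00)²/36.00 + (17−18.00)²/18.00 + (26−9.00)²/9.00 = 47.6111
df = 3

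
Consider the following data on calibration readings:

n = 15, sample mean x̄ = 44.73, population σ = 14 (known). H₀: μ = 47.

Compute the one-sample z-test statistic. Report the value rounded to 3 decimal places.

test statistic = -0.628

SE = σ/√n = 14/√15 = 3.6148
z = (x̄−μ₀)/SE = (44.73−47)/3.6148 = -0.6280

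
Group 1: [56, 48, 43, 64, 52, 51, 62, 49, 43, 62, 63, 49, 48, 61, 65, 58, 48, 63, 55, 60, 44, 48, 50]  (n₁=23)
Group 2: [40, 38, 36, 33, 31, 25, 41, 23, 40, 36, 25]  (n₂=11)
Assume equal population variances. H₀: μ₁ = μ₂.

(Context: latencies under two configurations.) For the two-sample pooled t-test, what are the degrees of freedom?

df = n₁ + n₂ − 2 = 23 + 11 − 2 = 32

degrees of freedom = 32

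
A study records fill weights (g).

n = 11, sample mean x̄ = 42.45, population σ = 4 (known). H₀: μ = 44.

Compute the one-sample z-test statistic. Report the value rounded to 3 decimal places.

test statistic = -1.285

SE = σ/√n = 4/√11 = 1.2060
z = (x̄−μ₀)/SE = (42.45−44)/1.2060 = -1.2852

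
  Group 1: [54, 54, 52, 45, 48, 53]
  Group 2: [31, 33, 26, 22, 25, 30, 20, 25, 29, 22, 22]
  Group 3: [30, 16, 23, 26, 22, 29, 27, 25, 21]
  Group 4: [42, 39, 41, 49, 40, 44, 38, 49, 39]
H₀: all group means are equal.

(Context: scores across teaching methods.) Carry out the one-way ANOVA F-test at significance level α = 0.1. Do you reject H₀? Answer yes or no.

reject H₀: yes

Group means [51.00, 25.91, 24.33, 42.33], grand mean 34.029
SSB = Σnᵢ(x̄ᵢ−x̄)² = 3920.062; SSW = ΣΣ(x−x̄ᵢ)² = 544.909
MSB = 3920.062/3 = 1306.6874; MSW = 544.909/31 = 17.5777
F = MSB/MSW = 74.3377
df = (3, 31)
p-value (upper-tail) = 0.00000
At α=0.1: p < α → reject H₀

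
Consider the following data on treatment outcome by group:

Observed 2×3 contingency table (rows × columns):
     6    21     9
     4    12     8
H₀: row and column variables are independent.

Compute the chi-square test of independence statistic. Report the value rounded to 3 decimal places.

Row totals [36, 24], col totals [10, 33, 17], n=60
χ² = (6−6.00)²/6.00 + (21−19.80)²/19.80 + (9−10.20)²/10.20 + (4−4.00)²/4.00 + (12−13.20)²/13.20 + (8−6.80)²/6.80 = 0.5348
df = 2

test statistic = 0.535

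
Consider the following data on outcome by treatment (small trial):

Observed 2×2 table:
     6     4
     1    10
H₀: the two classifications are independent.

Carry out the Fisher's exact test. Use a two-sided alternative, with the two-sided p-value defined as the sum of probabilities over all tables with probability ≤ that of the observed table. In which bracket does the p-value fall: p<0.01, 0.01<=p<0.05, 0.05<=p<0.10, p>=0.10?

p-value bracket: 0.01<=p<0.05

Margins: r₁=10, r₂=11, c₁=7, c₂=14, n=21
p_obs = C(10,6)·C(11,1)/C(21,7); sum pmf over tables with pmf ≤ p_obs
p-value (two-sided) = 0.02374
→ bracket: 0.01<=p<0.05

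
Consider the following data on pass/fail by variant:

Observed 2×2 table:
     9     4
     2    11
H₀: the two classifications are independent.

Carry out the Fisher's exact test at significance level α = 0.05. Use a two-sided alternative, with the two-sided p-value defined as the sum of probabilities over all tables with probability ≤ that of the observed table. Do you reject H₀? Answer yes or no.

reject H₀: yes

Margins: r₁=13, r₂=13, c₁=11, c₂=15, n=26
p_obs = C(13,9)·C(13,2)/C(26,11); sum pmf over tables with pmf ≤ p_obs
p-value (two-sided) = 0.01542
At α=0.05: p < α → reject H₀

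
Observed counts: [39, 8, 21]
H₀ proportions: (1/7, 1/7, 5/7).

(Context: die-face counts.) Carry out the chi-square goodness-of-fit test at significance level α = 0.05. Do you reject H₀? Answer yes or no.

n = 68; E_i = n·p_i = [9.71, 9.71, 48.57]
χ² = (39−9.71)²/9.71 + (8−9.71)²/9.71 + (21−48.57)²/48.57 = 104.2412
df = 2
p-value (upper-tail) = 0.00000
At α=0.05: p < α → reject H₀

reject H₀: yes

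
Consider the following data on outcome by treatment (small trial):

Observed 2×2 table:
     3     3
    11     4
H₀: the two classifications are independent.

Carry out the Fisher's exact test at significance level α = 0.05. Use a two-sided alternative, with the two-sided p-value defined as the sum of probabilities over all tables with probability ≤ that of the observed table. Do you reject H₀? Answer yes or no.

Margins: r₁=6, r₂=15, c₁=14, c₂=7, n=21
p_obs = C(6,3)·C(15,11)/C(21,14); sum pmf over tables with pmf ≤ p_obs
p-value (two-sided) = 0.35436
At α=0.05: p ≥ α → fail to reject H₀

reject H₀: no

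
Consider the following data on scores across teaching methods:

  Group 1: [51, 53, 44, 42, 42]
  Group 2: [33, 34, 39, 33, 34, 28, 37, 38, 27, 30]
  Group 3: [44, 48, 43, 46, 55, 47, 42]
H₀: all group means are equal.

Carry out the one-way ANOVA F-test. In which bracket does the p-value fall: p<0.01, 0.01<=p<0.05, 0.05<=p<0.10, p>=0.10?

p-value bracket: p<0.01

Group means [46.40, 33.30, 46.43], grand mean 40.455
SSB = Σnᵢ(x̄ᵢ−x̄)² = 938.440; SSW = ΣΣ(x−x̄ᵢ)² = 371.014
MSB = 938.440/2 = 469.2201; MSW = 371.014/19 = 19.5271
F = MSB/MSW = 24.0292
df = (2, 19)
p-value (upper-tail) = 0.00001
→ bracket: p<0.01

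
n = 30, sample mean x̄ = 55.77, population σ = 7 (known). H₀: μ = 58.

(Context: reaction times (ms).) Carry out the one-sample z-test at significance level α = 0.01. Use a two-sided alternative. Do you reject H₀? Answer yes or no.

SE = σ/√n = 7/√30 = 1.2780
z = (x̄−μ₀)/SE = (55.77−58)/1.2780 = -1.7449
p-value (two-sided) = 0.08100
At α=0.01: p ≥ α → fail to reject H₀

reject H₀: no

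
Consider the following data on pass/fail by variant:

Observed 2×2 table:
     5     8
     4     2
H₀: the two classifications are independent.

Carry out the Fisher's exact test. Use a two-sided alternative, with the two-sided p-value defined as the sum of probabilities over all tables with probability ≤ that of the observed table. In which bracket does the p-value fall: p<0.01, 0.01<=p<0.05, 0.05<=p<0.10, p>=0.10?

Margins: r₁=13, r₂=6, c₁=9, c₂=10, n=19
p_obs = C(13,5)·C(6,4)/C(19,9); sum pmf over tables with pmf ≤ p_obs
p-value (two-sided) = 0.34985
→ bracket: p>=0.10

p-value bracket: p>=0.10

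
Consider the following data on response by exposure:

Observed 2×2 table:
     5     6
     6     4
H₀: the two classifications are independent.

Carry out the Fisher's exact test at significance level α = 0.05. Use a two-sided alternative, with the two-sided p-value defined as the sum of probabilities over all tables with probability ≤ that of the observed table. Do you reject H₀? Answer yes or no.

Margins: r₁=11, r₂=10, c₁=11, c₂=10, n=21
p_obs = C(11,5)·C(10,6)/C(21,11); sum pmf over tables with pmf ≤ p_obs
p-value (two-sided) = 0.66992
At α=0.05: p ≥ α → fail to reject H₀

reject H₀: no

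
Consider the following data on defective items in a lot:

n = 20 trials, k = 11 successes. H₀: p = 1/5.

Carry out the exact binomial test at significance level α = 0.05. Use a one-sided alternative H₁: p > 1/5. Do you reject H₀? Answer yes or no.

reject H₀: yes

Exact binomial: n=20, k=11, p₀=1/5=0.2000
P(X≥11) from Σ C(n,i)·p₀^i·(1−p₀)^(n−i)
p-value (one-sided, H₁ greater) = 0.00056
At α=0.05: p < α → reject H₀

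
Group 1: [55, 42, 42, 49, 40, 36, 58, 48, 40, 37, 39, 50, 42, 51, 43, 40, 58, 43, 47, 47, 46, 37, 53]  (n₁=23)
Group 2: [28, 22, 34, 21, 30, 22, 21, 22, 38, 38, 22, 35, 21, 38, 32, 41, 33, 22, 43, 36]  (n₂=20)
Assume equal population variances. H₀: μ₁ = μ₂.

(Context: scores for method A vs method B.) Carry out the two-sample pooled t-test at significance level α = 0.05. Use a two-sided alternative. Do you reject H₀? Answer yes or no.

x̄₁=45.348, s₁=6.569, n₁=23
x̄₂=29.950, s₂=7.742, n₂=20
s_p² = [22·6.569² + 19·7.742²]/41 = 50.9309
SE = √(s_p²·(1/23+1/20)) = 2.1820
t = (45.348−29.950)/2.1820 = 7.0569
df = 41
p-value (two-sided) = 0.00000
At α=0.05: p < α → reject H₀

reject H₀: yes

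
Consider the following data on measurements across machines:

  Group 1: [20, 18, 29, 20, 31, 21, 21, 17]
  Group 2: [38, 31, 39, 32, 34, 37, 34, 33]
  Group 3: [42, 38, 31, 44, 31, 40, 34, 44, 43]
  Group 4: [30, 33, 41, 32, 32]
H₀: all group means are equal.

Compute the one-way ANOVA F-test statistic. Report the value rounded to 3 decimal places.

test statistic = 19.785

Group means [22.12, 34.75, 38.56, 33.60], grand mean 32.333
SSB = Σnᵢ(x̄ᵢ−x̄)² = 1236.869; SSW = ΣΣ(x−x̄ᵢ)² = 541.797
MSB = 1236.869/3 = 412.2898; MSW = 541.797/26 = 20.8384
F = MSB/MSW = 19.7851
df = (3, 26)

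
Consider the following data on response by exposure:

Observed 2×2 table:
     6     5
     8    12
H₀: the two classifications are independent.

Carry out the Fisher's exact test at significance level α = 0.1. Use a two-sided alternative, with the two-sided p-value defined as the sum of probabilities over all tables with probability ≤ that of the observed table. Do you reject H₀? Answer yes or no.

reject H₀: no

Margins: r₁=11, r₂=20, c₁=14, c₂=17, n=31
p_obs = C(11,6)·C(20,8)/C(31,14); sum pmf over tables with pmf ≤ p_obs
p-value (two-sided) = 0.47747
At α=0.1: p ≥ α → fail to reject H₀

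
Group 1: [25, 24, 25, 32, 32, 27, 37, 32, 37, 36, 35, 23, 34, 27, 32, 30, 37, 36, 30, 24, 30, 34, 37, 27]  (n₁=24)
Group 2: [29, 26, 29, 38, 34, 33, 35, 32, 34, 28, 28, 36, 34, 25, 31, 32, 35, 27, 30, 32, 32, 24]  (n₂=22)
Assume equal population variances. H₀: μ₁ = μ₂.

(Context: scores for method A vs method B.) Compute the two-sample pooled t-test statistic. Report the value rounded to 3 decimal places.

test statistic = -0.105

x̄₁=30.958, s₁=4.741, n₁=24
x̄₂=31.091, s₂=3.741, n₂=22
s_p² = [23·4.741² + 21·3.741²]/44 = 18.4267
SE = √(s_p²·(1/24+1/22)) = 1.2670
t = (30.958−31.091)/1.2670 = -0.1046
df = 44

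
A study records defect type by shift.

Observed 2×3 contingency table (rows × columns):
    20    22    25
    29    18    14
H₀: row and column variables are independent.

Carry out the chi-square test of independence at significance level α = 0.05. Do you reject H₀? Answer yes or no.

Row totals [67, 61], col totals [49, 40, 39], n=128
χ² = (20−25.65)²/25.65 + (22−20.94)²/20.94 + (25−20.41)²/20.41 + (29−23.35)²/23.35 + (18−19.06)²/19.06 + (14−18.59)²/18.59 = 4.8851
df = 2
p-value (upper-tail) = 0.08694
At α=0.05: p ≥ α → fail to reject H₀

reject H₀: no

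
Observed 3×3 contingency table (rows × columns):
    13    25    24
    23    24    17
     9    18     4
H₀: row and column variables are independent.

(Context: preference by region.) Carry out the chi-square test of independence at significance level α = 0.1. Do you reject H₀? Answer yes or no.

Row totals [62, 64, 31], col totals [45, 67, 45], n=157
χ² = (13−17.77)²/17.77 + (25−26.46)²/26.46 + (24−17.77)²/17.77 + (23−18.34)²/18.34 + (24−27.31)²/27.31 + (17−18.34)²/18.34 + (9−8.89)²/8.89 + (18−13.23)²/13.23 + (4−8.89)²/8.89 = 9.6346
df = 4
p-value (upper-tail) = 0.04705
At α=0.1: p < α → reject H₀

reject H₀: yes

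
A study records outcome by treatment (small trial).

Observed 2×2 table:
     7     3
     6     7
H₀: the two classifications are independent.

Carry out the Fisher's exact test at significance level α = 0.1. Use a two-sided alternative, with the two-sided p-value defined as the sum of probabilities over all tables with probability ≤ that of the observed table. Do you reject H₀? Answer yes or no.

Margins: r₁=10, r₂=13, c₁=13, c₂=10, n=23
p_obs = C(10,7)·C(13,6)/C(23,13); sum pmf over tables with pmf ≤ p_obs
p-value (two-sided) = 0.40153
At α=0.1: p ≥ α → fail to reject H₀

reject H₀: no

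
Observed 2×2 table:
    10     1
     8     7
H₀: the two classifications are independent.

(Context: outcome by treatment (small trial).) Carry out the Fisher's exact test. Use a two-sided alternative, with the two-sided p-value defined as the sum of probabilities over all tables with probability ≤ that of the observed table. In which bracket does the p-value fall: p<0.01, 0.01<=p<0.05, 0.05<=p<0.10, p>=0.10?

Margins: r₁=11, r₂=15, c₁=18, c₂=8, n=26
p_obs = C(11,10)·C(15,8)/C(26,18); sum pmf over tables with pmf ≤ p_obs
p-value (two-sided) = 0.08375
→ bracket: 0.05<=p<0.10

p-value bracket: 0.05<=p<0.10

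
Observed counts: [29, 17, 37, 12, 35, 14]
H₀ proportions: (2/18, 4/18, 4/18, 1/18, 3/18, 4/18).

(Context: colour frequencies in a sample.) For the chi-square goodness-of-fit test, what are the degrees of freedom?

degrees of freedom = 5

df = k − 1 = 6 − 1 = 5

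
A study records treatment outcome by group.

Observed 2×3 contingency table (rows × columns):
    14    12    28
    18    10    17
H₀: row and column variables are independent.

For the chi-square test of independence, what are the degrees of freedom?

df = (r−1)(c−1) = (2−1)·(3−1) = 2

degrees of freedom = 2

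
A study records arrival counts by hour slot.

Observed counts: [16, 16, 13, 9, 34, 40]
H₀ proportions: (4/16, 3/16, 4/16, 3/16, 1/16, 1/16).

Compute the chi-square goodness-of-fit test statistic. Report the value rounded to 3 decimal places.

n = 128; E_i = n·p_i = [32.00, 24.00, 32.00, 24.00, 8.00, 8.00]
χ² = (16−32.00)²/32.00 + (16−24.00)²/24.00 + (13−32.00)²/32.00 + (9−24.00)²/24.00 + (34−8.00)²/8.00 + (40−8.00)²/8.00 = 243.8229
df = 5

test statistic = 243.823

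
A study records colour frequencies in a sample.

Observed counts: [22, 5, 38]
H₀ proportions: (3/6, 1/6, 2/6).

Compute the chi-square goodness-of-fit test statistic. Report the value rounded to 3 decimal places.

n = 65; E_i = n·p_i = [32.50, 10.83, 21.67]
χ² = (22−32.50)²/32.50 + (5−10.83)²/10.83 + (38−21.67)²/21.67 = 18.8462
df = 2

test statistic = 18.846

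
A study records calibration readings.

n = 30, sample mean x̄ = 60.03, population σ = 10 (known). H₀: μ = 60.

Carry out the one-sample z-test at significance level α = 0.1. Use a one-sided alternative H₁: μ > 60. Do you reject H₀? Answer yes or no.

SE = σ/√n = 10/√30 = 1.8257
z = (x̄−μ₀)/SE = (60.03−60)/1.8257 = 0.0164
p-value (one-sided, H₁ greater) = 0.49345
At α=0.1: p ≥ α → fail to reject H₀

reject H₀: no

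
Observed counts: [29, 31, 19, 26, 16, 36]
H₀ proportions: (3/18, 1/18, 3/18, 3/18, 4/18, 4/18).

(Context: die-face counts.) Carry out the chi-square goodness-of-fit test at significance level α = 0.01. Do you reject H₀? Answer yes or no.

n = 157; E_i = n·p_i = [26.17, 8.72, 26.17, 26.17, 34.89, 34.89]
χ² = (29−26.17)²/26.17 + (31−8.72)²/8.72 + (19−26.17)²/26.17 + (26−26.17)²/26.17 + (16−34.89)²/34.89 + (36−34.89)²/34.89 = 69.4331
df = 5
p-value (upper-tail) = 0.00000
At α=0.01: p < α → reject H₀

reject H₀: yes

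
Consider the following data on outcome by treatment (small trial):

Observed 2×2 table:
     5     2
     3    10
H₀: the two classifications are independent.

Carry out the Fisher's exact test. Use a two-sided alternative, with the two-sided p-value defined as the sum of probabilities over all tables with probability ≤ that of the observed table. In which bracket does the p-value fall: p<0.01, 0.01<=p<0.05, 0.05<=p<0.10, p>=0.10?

Margins: r₁=7, r₂=13, c₁=8, c₂=12, n=20
p_obs = C(7,5)·C(13,3)/C(20,8); sum pmf over tables with pmf ≤ p_obs
p-value (two-sided) = 0.06233
→ bracket: 0.05<=p<0.10

p-value bracket: 0.05<=p<0.10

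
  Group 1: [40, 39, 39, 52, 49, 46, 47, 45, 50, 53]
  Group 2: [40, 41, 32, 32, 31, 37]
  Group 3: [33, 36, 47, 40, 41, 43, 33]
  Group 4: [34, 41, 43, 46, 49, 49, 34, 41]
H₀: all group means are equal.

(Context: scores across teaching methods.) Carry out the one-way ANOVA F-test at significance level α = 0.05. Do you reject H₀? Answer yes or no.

Group means [46.00, 35.50, 39.00, 42.12], grand mean 41.387
SSB = Σnᵢ(x̄ᵢ−x̄)² = 464.980; SSW = ΣΣ(x−x̄ᵢ)² = 754.375
MSB = 464.980/3 = 154.9933; MSW = 754.375/27 = 27.9398
F = MSB/MSW = 5.5474
df = (3, 27)
p-value (upper-tail) = 0.00424
At α=0.05: p < α → reject H₀

reject H₀: yes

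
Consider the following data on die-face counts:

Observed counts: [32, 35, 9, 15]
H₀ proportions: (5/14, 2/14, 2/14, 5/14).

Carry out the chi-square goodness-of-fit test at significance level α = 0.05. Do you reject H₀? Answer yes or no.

n = 91; E_i = n·p_i = [32.50, 13.00, 13.00, 32.50]
χ² = (32−32.50)²/32.50 + (35−13.00)²/13.00 + (9−13.00)²/13.00 + (15−32.50)²/32.50 = 47.8923
df = 3
p-value (upper-tail) = 0.00000
At α=0.05: p < α → reject H₀

reject H₀: yes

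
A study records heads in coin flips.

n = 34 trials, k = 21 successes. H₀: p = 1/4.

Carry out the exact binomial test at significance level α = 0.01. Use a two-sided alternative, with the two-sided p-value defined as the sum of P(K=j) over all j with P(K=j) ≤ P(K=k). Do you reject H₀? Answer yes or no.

Exact binomial: n=34, k=21, p₀=1/4=0.2500
P(X=j) = C(n,j)·p₀^j·(1−p₀)^(n−j); p = Σ P(X=j) over j with P(X=j) ≤ P(X=21)
p-value (two-sided) = 0.00001
At α=0.01: p < α → reject H₀

reject H₀: yes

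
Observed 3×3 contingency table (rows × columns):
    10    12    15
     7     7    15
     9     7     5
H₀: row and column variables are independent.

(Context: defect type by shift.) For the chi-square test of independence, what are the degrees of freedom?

df = (r−1)(c−1) = (3−1)·(3−1) = 4

degrees of freedom = 4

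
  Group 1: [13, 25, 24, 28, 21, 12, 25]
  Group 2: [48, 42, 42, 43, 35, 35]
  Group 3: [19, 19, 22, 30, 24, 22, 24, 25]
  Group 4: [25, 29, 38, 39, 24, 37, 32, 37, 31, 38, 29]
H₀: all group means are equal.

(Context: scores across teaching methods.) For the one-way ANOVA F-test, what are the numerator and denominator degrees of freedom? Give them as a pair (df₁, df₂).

k = 4 groups, N = 32 total
df = (k−1, N−k) = (4−1, 32−4) = (3, 28)

degrees of freedom = [3, 28]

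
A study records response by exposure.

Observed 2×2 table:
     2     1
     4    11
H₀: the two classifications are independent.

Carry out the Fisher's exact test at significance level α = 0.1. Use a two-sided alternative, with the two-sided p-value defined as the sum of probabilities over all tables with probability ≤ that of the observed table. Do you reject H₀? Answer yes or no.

reject H₀: no

Margins: r₁=3, r₂=15, c₁=6, c₂=12, n=18
p_obs = C(3,2)·C(15,4)/C(18,6); sum pmf over tables with pmf ≤ p_obs
p-value (two-sided) = 0.24510
At α=0.1: p ≥ α → fail to reject H₀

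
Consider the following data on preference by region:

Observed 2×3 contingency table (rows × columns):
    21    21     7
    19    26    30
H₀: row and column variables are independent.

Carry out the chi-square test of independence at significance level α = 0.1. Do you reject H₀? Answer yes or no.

reject H₀: yes

Row totals [49, 75], col totals [40, 47, 37], n=124
χ² = (21−15.81)²/15.81 + (21−18.57)²/18.57 + (7−14.62)²/14.62 + (19−24.19)²/24.19 + (26−28.43)²/28.43 + (30−22.38)²/22.38 = 9.9134
df = 2
p-value (upper-tail) = 0.00704
At α=0.1: p < α → reject H₀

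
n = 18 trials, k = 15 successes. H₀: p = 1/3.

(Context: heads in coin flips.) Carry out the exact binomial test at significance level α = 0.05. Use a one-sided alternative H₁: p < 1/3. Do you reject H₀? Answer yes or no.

reject H₀: no

Exact binomial: n=18, k=15, p₀=1/3=0.3333
P(X≤15) from Σ C(n,i)·p₀^i·(1−p₀)^(n−i)
p-value (one-sided, H₁ less) = 1.00000
At α=0.05: p ≥ α → fail to reject H₀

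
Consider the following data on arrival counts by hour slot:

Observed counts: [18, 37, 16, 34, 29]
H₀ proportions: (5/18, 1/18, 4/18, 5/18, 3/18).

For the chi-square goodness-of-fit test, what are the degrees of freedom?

df = k − 1 = 5 − 1 = 4

degrees of freedom = 4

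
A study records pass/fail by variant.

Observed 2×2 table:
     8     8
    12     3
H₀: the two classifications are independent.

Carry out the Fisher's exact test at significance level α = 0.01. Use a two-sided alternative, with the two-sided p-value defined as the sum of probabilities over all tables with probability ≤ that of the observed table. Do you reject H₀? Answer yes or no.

Margins: r₁=16, r₂=15, c₁=20, c₂=11, n=31
p_obs = C(16,8)·C(15,12)/C(31,20); sum pmf over tables with pmf ≤ p_obs
p-value (two-sided) = 0.13505
At α=0.01: p ≥ α → fail to reject H₀

reject H₀: no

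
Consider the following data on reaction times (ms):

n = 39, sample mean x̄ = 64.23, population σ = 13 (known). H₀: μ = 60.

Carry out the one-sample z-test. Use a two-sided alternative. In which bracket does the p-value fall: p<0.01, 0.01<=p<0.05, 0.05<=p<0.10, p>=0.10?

p-value bracket: 0.01<=p<0.05

SE = σ/√n = 13/√39 = 2.0817
z = (x̄−μ₀)/SE = (64.23−60)/2.0817 = 2.0320
p-value (two-sided) = 0.04215
→ bracket: 0.01<=p<0.05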